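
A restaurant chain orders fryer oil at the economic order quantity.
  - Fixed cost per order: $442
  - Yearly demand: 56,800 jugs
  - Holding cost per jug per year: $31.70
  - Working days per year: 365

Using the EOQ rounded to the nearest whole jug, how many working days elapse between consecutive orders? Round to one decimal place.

8.1 days

2DS/H = 2·56,800·442/31.7 = 1,583,949.53
EOQ = √1,583,949.53 ≈ 1,258.55 → Q = 1,259 jugs
T = Q/D × 365 days = 1,259/56,800 × 365 = 8.090 days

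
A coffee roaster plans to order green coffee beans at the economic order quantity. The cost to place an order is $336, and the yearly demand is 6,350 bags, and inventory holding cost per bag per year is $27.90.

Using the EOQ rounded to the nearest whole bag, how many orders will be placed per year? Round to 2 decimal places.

2DS/H = 2·6,350·336/27.9 = 152,946.24
EOQ = √152,946.24 ≈ 391.08 → Q = 391
N = D/Q = 6,350/391 ≈ 16.240 orders/yr

16.24 orders per year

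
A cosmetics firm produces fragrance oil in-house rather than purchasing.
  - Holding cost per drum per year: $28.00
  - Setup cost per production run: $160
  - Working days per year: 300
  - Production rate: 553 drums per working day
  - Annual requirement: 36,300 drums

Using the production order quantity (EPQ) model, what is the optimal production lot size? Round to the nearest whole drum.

729 drums

Daily demand d = 36,300/300 = 121.000; p = 553; 1 − d/p = 0.78119
EPQ = √(2DS / (H(1 − d/p)))
    = √(2 × 36,300 × 160 / (28 × 0.78119)) ≈ 728.74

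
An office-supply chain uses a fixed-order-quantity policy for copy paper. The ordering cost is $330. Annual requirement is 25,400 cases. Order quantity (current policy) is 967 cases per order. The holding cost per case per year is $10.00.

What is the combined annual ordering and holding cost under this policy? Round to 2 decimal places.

Ordering: D/Q × S = 25,400/967 × $330 = $8,668.05
Holding:  Q/2 × H = 967/2 × $10 = $4,835.00
Total = $8,668.05 + $4,835.00 = $13,503.05

$13,503.05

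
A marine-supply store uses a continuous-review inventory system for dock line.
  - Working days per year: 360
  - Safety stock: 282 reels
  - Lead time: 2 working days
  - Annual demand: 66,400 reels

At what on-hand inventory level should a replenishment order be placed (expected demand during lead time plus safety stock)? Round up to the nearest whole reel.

Daily demand d = 66,400 / 360 = 184.444 reels/day
Demand during lead time = 184.444 × 2 = 368.89
Reorder point = 368.89 + 282 = 650.89 → round up

651 reels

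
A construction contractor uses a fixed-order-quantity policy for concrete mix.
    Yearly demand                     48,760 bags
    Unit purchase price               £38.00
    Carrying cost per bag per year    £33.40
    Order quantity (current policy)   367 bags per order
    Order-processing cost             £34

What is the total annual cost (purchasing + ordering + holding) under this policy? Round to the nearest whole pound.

Orders/yr = 48,760/367 = 132.861; ordering cost = 132.861 × £34 = £4,517.28
Average inventory = 367/2 = 183.5; holding cost = 183.5 × £33.4 = £6,128.90
Purchase cost = D·C = 48,760 × 38 = £1,852,880.00
Total = £4,517.28 + £6,128.90 + £1,852,880.00 = £1,863,526.18

£1,863,526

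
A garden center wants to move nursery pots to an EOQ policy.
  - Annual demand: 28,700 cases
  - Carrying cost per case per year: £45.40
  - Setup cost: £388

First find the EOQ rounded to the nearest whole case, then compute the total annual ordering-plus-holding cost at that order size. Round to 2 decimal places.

EOQ = √(2DS/H) = √(2 × 28,700 × 388 / 45.4)
    = √(490,555.07) ≈ 700.40 → Q = 700 cases
Ordering: D/Q × S = 28,700/700 × £388 = £15,908.00
Holding:  Q/2 × H = 700/2 × £45.4 = £15,890.00
Total = £15,908.00 + £15,890.00 = £31,798.00

£31,798.00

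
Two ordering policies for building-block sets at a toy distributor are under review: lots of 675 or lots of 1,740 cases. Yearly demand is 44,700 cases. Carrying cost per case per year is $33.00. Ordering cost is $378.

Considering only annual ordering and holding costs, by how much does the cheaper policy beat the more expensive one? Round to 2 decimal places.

TC(Q) = (D/Q)S + (Q/2)H
TC(675) = (44,700/675)×378 + (675/2)×33 = $36,169.50
TC(1,740) = (44,700/1,740)×378 + (1,740/2)×33 = $38,420.69
|ΔTC| = |$36,169.50 − $38,420.69| = $2,251.19

$2,251.19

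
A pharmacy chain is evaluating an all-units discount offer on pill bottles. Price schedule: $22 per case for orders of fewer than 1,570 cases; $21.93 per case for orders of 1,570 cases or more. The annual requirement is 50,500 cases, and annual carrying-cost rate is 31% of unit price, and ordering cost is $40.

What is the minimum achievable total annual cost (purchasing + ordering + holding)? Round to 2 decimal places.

$1,114,088.29

H₁ = 31%×$22 = $6.8200;  H₂ = 31%×$21.93 = $6.7983
EOQ₁ = √(2×50,500×40/6.8200) = 769.66  (< 1,570, feasible at tier 1)
EOQ₂ = √(2×50,500×40/6.7983) = 770.89  (< 1,570 → use Q = 1,570 at tier-2 price)
TC(tier 1 (EOQ₁), Q≈769.7) = $1,116,249.08
TC(tier 2, Q≈1,570.0) = $1,114,088.29
Minimum at tier 2: $1,114,088.29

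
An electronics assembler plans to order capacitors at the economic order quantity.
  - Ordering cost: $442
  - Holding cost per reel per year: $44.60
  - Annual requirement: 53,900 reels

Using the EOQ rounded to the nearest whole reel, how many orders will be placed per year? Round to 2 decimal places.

52.13 orders per year

2DS/H = 2·53,900·442/44.6 = 1,068,331.84
EOQ = √1,068,331.84 ≈ 1,033.60 → Q = 1,034
N = D/Q = 53,900/1,034 ≈ 52.128 orders/yr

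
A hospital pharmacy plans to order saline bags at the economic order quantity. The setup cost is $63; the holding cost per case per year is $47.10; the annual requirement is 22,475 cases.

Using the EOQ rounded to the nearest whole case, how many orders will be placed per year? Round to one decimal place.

Q* = √(2·D·S / H) = √(2·22,475·63 / 47.1) = √60,124.2 ≈ 245.20 → Q = 245
N = D/Q = 22,475/245 ≈ 91.735 orders/yr

91.7 orders per year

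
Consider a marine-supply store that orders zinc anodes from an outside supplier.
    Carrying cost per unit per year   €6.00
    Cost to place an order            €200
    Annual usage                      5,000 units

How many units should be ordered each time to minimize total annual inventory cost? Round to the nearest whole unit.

Optimal lot size Q* = (2 × 5,000 × €200 / €6)^½ ≈ 577.35

577 units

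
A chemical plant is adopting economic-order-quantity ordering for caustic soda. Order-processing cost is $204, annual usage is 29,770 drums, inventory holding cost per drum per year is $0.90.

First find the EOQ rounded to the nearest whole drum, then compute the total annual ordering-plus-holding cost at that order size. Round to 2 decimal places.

$3,306.29

2DS/H = 2·29,770·204/0.9 = 13,495,733.33
EOQ = √13,495,733.33 ≈ 3,673.65 → Q = 3,674 drums
Annual ordering cost = (D/Q)·S = (29,770/3,674) × 204 = $1,652.99
Annual holding cost  = (Q/2)·H = (3,674/2) × 0.9 = $1,653.30
Total = $1,652.99 + $1,653.30 = $3,306.29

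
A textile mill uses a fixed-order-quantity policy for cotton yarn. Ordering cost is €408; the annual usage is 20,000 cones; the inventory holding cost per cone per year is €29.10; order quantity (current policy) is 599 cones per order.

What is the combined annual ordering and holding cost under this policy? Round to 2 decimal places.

Orders/yr = 20,000/599 = 33.389; ordering cost = 33.389 × €408 = €13,622.70
Average inventory = 599/2 = 299.5; holding cost = 299.5 × €29.1 = €8,715.45
Total = €13,622.70 + €8,715.45 = €22,338.15

€22,338.15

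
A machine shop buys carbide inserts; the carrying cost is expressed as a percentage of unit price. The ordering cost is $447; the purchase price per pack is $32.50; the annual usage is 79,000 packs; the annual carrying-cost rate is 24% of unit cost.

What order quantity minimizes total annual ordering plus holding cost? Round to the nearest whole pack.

H = i·C = 0.24 × $32.5 = $7.8000 per pack-year
Optimal lot size Q* = (2 × 79,000 × $447 / $7.8)^½ ≈ 3,009.09

3,009 packs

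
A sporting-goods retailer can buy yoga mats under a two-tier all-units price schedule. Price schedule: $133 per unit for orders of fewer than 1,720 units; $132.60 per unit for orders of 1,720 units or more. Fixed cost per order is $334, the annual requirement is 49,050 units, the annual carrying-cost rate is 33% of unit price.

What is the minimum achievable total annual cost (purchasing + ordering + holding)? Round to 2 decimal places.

H₁ = 33%×$133 = $43.8900;  H₂ = 33%×$132.60 = $43.7580
EOQ₁ = √(2×49,050×334/43.8900) = 864.02  (< 1,720, feasible at tier 1)
EOQ₂ = √(2×49,050×334/43.7580) = 865.32  (< 1,720 → use Q = 1,720 at tier-2 price)
TC(tier 1 (EOQ₁), Q≈864.0) = $6,561,571.94
TC(tier 2, Q≈1,720.0) = $6,551,186.71
Minimum at tier 2: $6,551,186.71

$6,551,186.71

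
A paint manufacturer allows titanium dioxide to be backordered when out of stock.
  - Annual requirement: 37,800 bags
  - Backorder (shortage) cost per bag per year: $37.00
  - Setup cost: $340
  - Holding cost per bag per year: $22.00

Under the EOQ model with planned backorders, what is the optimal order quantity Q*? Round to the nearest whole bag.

Basic EOQ = √(2·37,800·340/22) = 1,080.909
Backorder adjustment √((H+b)/b) = √((22+37)/37) = 1.2628
Q* = 1,080.909 × 1.2628 ≈ 1,364.94

1,365 bags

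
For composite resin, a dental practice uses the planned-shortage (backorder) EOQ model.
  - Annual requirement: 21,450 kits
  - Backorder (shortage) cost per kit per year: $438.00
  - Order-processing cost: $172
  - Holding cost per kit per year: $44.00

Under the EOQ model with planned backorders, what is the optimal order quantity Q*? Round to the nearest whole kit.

430 kits

Basic EOQ = √(2·21,450·172/44) = 409.512
Backorder adjustment √((H+b)/b) = √((44+438)/438) = 1.0490
Q* = 409.512 × 1.0490 ≈ 429.59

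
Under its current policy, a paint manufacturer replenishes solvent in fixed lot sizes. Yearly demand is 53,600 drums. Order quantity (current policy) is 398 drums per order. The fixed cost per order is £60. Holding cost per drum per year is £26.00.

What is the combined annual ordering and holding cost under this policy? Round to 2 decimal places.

£13,254.40

Orders/yr = 53,600/398 = 134.673; ordering cost = 134.673 × £60 = £8,080.40
Average inventory = 398/2 = 199; holding cost = 199 × £26 = £5,174.00
Total = £8,080.40 + £5,174.00 = £13,254.40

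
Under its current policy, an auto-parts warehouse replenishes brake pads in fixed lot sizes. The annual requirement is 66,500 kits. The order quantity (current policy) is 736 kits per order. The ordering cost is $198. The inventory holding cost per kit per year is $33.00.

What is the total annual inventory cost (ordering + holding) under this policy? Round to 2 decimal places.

$30,033.95

Orders/yr = 66,500/736 = 90.353; ordering cost = 90.353 × $198 = $17,889.95
Average inventory = 736/2 = 368; holding cost = 368 × $33 = $12,144.00
Total = $17,889.95 + $12,144.00 = $30,033.95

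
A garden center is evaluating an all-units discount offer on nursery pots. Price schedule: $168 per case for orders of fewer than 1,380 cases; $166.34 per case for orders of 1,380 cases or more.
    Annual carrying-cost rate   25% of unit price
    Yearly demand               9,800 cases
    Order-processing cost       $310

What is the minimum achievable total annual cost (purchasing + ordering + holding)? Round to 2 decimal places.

$1,661,027.10

H₁ = 25%×$168 = $42.0000;  H₂ = 25%×$166.34 = $41.5850
EOQ₁ = √(2×9,800×310/42.0000) = 380.35  (< 1,380, feasible at tier 1)
EOQ₂ = √(2×9,800×310/41.5850) = 382.24  (< 1,380 → use Q = 1,380 at tier-2 price)
TC(tier 1 (EOQ₁), Q≈380.4) = $1,662,374.73
TC(tier 2, Q≈1,380.0) = $1,661,027.10
Minimum at tier 2: $1,661,027.10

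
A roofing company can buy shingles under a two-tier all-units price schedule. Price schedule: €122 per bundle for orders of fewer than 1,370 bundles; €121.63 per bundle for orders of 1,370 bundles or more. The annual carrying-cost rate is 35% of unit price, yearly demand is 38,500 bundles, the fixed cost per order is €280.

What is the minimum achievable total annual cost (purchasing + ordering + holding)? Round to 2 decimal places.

H₁ = 35%×€122 = €42.7000;  H₂ = 35%×€121.63 = €42.5705
EOQ₁ = √(2×38,500×280/42.7000) = 710.58  (< 1,370, feasible at tier 1)
EOQ₂ = √(2×38,500×280/42.5705) = 711.66  (< 1,370 → use Q = 1,370 at tier-2 price)
TC(tier 1 (EOQ₁), Q≈710.6) = €4,727,341.59
TC(tier 2, Q≈1,370.0) = €4,719,784.41
Minimum at tier 2: €4,719,784.41

€4,719,784.41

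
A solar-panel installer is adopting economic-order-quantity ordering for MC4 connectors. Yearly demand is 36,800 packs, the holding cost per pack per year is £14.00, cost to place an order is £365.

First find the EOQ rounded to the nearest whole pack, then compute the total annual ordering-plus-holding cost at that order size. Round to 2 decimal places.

Optimal lot size Q* = (2 × 36,800 × £365 / £14)^½ ≈ 1,385.23 → Q = 1,385 packs
Orders/yr = 36,800/1,385 = 26.570; ordering cost = 26.570 × £365 = £9,698.19
Average inventory = 1,385/2 = 692.5; holding cost = 692.5 × £14 = £9,695.00
Total = £9,698.19 + £9,695.00 = £19,393.19

£19,393.19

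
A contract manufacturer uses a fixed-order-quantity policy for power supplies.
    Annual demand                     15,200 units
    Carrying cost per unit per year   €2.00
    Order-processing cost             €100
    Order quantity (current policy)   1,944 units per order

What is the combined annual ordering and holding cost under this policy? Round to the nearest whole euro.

€2,726

Orders/yr = 15,200/1,944 = 7.819; ordering cost = 7.819 × €100 = €781.89
Average inventory = 1,944/2 = 972; holding cost = 972 × €2 = €1,944.00
Total = €781.89 + €1,944.00 = €2,725.89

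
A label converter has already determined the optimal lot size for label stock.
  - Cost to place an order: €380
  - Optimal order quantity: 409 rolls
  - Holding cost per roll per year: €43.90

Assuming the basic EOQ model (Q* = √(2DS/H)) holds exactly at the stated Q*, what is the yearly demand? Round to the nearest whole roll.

9,663 rolls per year

From Q* = √(2DS/H) ⇒ Q*² = 2DS/H.
D = Q²H / (2S) = 409² × 43.9 / (2 × 380) = 9,662.68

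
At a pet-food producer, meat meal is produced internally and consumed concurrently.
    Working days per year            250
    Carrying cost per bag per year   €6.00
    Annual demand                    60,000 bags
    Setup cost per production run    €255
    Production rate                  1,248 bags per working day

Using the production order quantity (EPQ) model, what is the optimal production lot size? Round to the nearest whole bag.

Daily demand d = 60,000/250 = 240.000; p = 1248; 1 − d/p = 0.80769
EPQ = √(2DS / (H(1 − d/p)))
    = √(2 × 60,000 × 255 / (6 × 0.80769)) ≈ 2,512.82

2,513 bags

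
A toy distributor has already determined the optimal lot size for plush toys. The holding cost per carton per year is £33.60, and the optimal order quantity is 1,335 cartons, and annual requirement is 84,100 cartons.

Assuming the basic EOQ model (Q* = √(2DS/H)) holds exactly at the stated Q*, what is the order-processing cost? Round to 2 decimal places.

£356.02

From Q* = √(2DS/H) ⇒ Q*² = 2DS/H.
S = Q²H / (2D) = 1,335² × 33.6 / (2 × 84,100) = 356.0212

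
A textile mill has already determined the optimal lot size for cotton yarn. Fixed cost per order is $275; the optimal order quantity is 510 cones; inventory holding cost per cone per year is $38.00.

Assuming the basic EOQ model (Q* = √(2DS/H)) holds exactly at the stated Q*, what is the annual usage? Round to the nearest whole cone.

17,971 cones per year

From Q* = √(2DS/H) ⇒ Q*² = 2DS/H.
D = Q²H / (2S) = 510² × 38 / (2 × 275) = 17,970.55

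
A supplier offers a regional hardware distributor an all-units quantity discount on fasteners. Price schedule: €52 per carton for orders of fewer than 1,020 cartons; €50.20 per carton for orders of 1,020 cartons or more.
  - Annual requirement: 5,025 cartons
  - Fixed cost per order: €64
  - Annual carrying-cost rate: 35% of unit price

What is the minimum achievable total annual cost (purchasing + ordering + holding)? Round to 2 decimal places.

€261,530.99

H₁ = 35%×€52 = €18.2000;  H₂ = 35%×€50.20 = €17.5700
EOQ₁ = √(2×5,025×64/18.2000) = 187.99  (< 1,020, feasible at tier 1)
EOQ₂ = √(2×5,025×64/17.5700) = 191.33  (< 1,020 → use Q = 1,020 at tier-2 price)
TC(tier 1 (EOQ₁), Q≈188.0) = €264,721.44
TC(tier 2, Q≈1,020.0) = €261,530.99
Minimum at tier 2: €261,530.99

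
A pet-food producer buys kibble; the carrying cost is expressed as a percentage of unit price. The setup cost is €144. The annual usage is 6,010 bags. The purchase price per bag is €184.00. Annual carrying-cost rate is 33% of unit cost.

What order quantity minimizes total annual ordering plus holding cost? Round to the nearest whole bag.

Carrying cost H = €184 × 33% = €60.7200/bag/yr
Q* = √(2·D·S / H) = √(2·6,010·144 / 60.72) = √28,505.9 ≈ 168.84

169 bags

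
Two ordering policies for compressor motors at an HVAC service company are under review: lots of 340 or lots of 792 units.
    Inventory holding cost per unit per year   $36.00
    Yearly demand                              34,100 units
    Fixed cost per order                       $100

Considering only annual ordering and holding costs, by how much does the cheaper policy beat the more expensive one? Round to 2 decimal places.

$2,412.14

Annual cost at Q: ordering D·S/Q plus holding Q·H/2.
TC(340) = (34,100/340)×100 + (340/2)×36 = $16,149.41
TC(792) = (34,100/792)×100 + (792/2)×36 = $18,561.56
Cheaper: Q = 340.  Difference = $2,412.14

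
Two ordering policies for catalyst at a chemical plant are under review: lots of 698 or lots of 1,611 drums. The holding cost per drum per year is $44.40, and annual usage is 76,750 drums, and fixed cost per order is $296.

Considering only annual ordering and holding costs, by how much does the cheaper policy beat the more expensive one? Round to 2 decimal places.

TC(Q) = (D/Q)S + (Q/2)H
TC(698) = (76,750/698)×296 + (698/2)×44.4 = $48,042.88
TC(1,611) = (76,750/1,611)×296 + (1,611/2)×44.4 = $49,866.00
Lots of 698 are cheaper by $1,823.12.

$1,823.12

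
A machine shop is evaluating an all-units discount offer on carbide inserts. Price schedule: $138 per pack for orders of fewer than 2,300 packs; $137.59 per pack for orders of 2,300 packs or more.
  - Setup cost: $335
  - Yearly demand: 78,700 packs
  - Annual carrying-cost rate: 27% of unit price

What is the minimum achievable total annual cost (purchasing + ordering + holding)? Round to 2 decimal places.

$10,882,517.52

H₁ = 27%×$138 = $37.2600;  H₂ = 27%×$137.59 = $37.1493
EOQ₁ = √(2×78,700×335/37.2600) = 1,189.61  (< 2,300, feasible at tier 1)
EOQ₂ = √(2×78,700×335/37.1493) = 1,191.38  (< 2,300 → use Q = 2,300 at tier-2 price)
TC(tier 1 (EOQ₁), Q≈1,189.6) = $10,904,924.74
TC(tier 2, Q≈2,300.0) = $10,882,517.52
Minimum at tier 2: $10,882,517.52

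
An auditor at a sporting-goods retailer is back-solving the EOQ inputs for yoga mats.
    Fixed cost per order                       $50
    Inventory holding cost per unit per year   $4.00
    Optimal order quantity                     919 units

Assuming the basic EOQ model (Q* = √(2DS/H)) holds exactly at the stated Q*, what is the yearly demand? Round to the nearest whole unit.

From Q* = √(2DS/H) ⇒ Q*² = 2DS/H.
D = Q²H / (2S) = 919² × 4 / (2 × 50) = 33,782.44

33,782 units per year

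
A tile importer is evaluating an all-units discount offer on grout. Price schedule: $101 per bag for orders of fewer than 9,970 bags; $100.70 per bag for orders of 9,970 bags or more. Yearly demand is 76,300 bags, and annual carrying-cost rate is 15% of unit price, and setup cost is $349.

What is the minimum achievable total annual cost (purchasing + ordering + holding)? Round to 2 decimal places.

H₁ = 15%×$101 = $15.1500;  H₂ = 15%×$100.70 = $15.1050
EOQ₁ = √(2×76,300×349/15.1500) = 1,874.92  (< 9,970, feasible at tier 1)
EOQ₂ = √(2×76,300×349/15.1050) = 1,877.71  (< 9,970 → use Q = 9,970 at tier-2 price)
TC(tier 1 (EOQ₁), Q≈1,874.9) = $7,734,705.10
TC(tier 2, Q≈9,970.0) = $7,761,379.31
Minimum at tier 1 (EOQ₁): $7,734,705.10

$7,734,705.10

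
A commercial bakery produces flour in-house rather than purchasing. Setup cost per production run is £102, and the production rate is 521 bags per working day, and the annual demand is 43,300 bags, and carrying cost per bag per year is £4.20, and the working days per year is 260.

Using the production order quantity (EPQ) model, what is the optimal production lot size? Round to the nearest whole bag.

1,758 bags

Daily demand d = 43,300/260 = 166.538; p = 521; 1 − d/p = 0.68035
EPQ = √(2DS / (H(1 − d/p)))
    = √(2 × 43,300 × 102 / (4.2 × 0.68035)) ≈ 1,758.20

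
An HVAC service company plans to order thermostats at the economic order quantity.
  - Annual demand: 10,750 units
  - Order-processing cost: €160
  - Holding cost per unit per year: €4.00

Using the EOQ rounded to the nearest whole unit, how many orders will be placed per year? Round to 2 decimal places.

11.60 orders per year

Q* = √(2·D·S / H) = √(2·10,750·160 / 4) = √860,000.0 ≈ 927.36 → Q = 927
Orders per year = D/Q = 10,750 / 927 = 11.597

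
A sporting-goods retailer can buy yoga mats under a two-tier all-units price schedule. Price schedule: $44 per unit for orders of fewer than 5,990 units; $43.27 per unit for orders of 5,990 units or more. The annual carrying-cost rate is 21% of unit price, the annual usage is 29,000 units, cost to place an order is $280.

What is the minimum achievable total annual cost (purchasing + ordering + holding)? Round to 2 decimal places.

$1,283,400.26

H₁ = 21%×$44 = $9.2400;  H₂ = 21%×$43.27 = $9.0867
EOQ₁ = √(2×29,000×280/9.2400) = 1,325.74  (< 5,990, feasible at tier 1)
EOQ₂ = √(2×29,000×280/9.0867) = 1,336.87  (< 5,990 → use Q = 5,990 at tier-2 price)
TC(tier 1 (EOQ₁), Q≈1,325.7) = $1,288,249.80
TC(tier 2, Q≈5,990.0) = $1,283,400.26
Minimum at tier 2: $1,283,400.26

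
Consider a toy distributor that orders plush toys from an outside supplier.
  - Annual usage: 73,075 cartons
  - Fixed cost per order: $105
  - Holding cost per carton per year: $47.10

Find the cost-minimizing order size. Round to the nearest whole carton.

2DS/H = 2·73,075·105/47.1 = 325,812.10
EOQ = √325,812.10 ≈ 570.80

571 cartons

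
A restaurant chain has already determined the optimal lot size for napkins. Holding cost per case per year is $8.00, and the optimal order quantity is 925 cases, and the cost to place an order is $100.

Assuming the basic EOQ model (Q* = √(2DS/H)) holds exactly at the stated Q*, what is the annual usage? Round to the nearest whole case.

34,225 cases per year

EOQ relation: Q² = 2DS/H, so rearrange for the unknown.
D = Q²H / (2S) = 925² × 8 / (2 × 100) = 34,225.00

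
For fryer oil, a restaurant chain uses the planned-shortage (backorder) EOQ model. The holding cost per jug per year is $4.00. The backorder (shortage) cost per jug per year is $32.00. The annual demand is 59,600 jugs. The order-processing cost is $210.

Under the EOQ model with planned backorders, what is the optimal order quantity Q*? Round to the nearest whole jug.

Basic EOQ = √(2·59,600·210/4) = 2,501.599
Backorder adjustment √((H+b)/b) = √((4+32)/32) = 1.0607
Q* = 2,501.599 × 1.0607 ≈ 2,653.35

2,653 jugs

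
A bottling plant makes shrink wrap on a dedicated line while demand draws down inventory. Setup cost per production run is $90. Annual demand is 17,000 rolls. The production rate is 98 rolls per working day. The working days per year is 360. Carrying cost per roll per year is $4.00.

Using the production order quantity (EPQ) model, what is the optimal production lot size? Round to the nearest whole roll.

1,215 rolls

d = 17,000/360 = 47.2222 rolls/day;  effective holding cost H(1 − d/p) = 4·(1 − 47.2222/98) = 2.07256
Q* = √(2DS / H_eff) = √(2·17,000·90 / 2.07256) ≈ 1,215.09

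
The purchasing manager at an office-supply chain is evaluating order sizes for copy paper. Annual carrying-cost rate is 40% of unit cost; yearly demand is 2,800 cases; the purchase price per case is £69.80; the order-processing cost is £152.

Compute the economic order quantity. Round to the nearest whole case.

Holding cost per case per year: H = 40% × £69.8 = £27.9200
2DS/H = 2·2,800·152/27.92 = 30,487.11
EOQ = √30,487.11 ≈ 174.61

175 cases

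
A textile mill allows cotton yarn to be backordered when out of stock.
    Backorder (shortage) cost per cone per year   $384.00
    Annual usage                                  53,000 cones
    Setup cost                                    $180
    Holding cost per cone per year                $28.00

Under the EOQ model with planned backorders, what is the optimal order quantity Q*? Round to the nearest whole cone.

855 cones

Basic EOQ = √(2·53,000·180/28) = 825.487
Backorder adjustment √((H+b)/b) = √((28+384)/384) = 1.0358
Q* = 825.487 × 1.0358 ≈ 855.05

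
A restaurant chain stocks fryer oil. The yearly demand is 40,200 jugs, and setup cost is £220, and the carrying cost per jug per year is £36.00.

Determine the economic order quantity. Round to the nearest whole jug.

701 jugs

2DS/H = 2·40,200·220/36 = 491,333.33
EOQ = √491,333.33 ≈ 700.95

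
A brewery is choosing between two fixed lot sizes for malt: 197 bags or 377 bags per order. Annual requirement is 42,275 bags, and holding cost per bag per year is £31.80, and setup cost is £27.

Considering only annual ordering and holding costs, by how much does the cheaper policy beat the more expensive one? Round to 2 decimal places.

£95.62

TC(Q) = (D/Q)S + (Q/2)H
TC(197) = (42,275/197)×27 + (197/2)×31.8 = £8,926.34
TC(377) = (42,275/377)×27 + (377/2)×31.8 = £9,021.95
Cheaper: Q = 197.  Difference = £95.62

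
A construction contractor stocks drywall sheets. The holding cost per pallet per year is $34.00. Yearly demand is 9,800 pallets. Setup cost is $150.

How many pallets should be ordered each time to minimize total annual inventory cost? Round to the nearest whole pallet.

294 pallets

2DS/H = 2·9,800·150/34 = 86,470.59
EOQ = √86,470.59 ≈ 294.06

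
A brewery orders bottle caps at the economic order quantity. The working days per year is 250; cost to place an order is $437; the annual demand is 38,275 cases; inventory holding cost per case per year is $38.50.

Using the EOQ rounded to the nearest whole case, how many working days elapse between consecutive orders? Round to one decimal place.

6.1 days

2DS/H = 2·38,275·437/38.5 = 868,892.21
EOQ = √868,892.21 ≈ 932.14 → Q = 932 cases
Days between orders = 250 / (D/Q) = 250 / 41.068 ≈ 6.088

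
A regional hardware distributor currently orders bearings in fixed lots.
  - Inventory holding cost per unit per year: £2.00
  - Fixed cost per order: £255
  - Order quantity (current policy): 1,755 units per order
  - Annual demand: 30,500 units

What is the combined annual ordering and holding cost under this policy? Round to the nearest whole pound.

Annual ordering cost = (D/Q)·S = (30,500/1,755) × 255 = £4,431.62
Annual holding cost  = (Q/2)·H = (1,755/2) × 2 = £1,755.00
Total = £4,431.62 + £1,755.00 = £6,186.62

£6,187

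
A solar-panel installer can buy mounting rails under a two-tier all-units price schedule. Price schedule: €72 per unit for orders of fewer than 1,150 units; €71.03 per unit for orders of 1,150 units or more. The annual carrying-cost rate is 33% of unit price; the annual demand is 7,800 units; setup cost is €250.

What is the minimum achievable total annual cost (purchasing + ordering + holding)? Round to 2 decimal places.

€569,207.59

H₁ = 33%×€72 = €23.7600;  H₂ = 33%×€71.03 = €23.4399
EOQ₁ = √(2×7,800×250/23.7600) = 405.14  (< 1,150, feasible at tier 1)
EOQ₂ = √(2×7,800×250/23.4399) = 407.90  (< 1,150 → use Q = 1,150 at tier-2 price)
TC(tier 1 (EOQ₁), Q≈405.1) = €571,226.21
TC(tier 2, Q≈1,150.0) = €569,207.59
Minimum at tier 2: €569,207.59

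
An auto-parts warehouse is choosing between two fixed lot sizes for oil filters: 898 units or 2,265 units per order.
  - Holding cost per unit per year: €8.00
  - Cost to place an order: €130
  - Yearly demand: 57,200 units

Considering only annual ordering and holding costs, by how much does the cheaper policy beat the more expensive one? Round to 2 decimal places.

€470.38

For each Q, cost = (D/Q)·S + (Q/2)·H.
TC(898) = (57,200/898)×130 + (898/2)×8 = €11,872.62
TC(2,265) = (57,200/2,265)×130 + (2,265/2)×8 = €12,343.00
Cheaper: Q = 898.  Difference = €470.38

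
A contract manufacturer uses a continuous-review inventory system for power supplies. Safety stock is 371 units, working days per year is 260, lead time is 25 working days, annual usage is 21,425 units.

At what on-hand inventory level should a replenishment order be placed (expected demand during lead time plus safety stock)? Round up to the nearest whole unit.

Daily demand d = 21,425 / 260 = 82.404 units/day
Demand during lead time = 82.404 × 25 = 2,060.10
Reorder point = 2,060.10 + 371 = 2,431.10 → round up

2,432 units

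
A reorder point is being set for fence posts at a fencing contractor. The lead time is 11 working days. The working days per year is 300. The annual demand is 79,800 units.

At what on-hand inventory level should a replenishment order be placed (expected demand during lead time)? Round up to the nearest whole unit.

Daily demand d = 79,800 / 300 = 266.000 units/day
Demand during lead time = 266.000 × 11 = 2,926.00
Reorder point = 2,926.00 → round up

2,926 units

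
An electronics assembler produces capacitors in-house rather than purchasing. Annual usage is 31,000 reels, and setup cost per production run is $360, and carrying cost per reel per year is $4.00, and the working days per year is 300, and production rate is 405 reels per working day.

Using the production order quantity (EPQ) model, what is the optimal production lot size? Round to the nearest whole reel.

2,737 reels

Daily demand d = 31,000/300 = 103.333; p = 405; 1 − d/p = 0.74486
EPQ = √(2DS / (H(1 − d/p)))
    = √(2 × 31,000 × 360 / (4 × 0.74486)) ≈ 2,737.04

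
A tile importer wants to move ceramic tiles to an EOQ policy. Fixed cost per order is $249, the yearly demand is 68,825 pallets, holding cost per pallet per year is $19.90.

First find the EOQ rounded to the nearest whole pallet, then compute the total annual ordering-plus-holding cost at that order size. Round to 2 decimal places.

2DS/H = 2·68,825·249/19.9 = 1,722,354.27
EOQ = √1,722,354.27 ≈ 1,312.38 → Q = 1,312 pallets
Annual ordering cost = (D/Q)·S = (68,825/1,312) × 249 = $13,062.06
Annual holding cost  = (Q/2)·H = (1,312/2) × 19.9 = $13,054.40
Total = $13,062.06 + $13,054.40 = $26,116.46

$26,116.46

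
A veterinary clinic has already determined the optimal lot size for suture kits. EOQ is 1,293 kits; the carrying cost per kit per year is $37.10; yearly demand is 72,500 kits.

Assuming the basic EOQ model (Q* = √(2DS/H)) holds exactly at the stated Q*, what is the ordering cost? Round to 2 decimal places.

Since Q* = (2DS/H)^½, squaring gives Q*²·H = 2DS.
S = Q²H / (2D) = 1,293² × 37.1 / (2 × 72,500) = 427.7627

$427.76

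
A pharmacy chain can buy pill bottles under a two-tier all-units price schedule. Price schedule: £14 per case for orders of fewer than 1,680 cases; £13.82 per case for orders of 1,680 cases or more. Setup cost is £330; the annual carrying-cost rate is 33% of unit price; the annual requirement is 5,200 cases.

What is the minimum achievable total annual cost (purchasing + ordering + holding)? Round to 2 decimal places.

£76,716.33

H₁ = 33%×£14 = £4.6200;  H₂ = 33%×£13.82 = £4.5606
EOQ₁ = √(2×5,200×330/4.6200) = 861.89  (< 1,680, feasible at tier 1)
EOQ₂ = √(2×5,200×330/4.5606) = 867.49  (< 1,680 → use Q = 1,680 at tier-2 price)
TC(tier 1 (EOQ₁), Q≈861.9) = £76,781.94
TC(tier 2, Q≈1,680.0) = £76,716.33
Minimum at tier 2: £76,716.33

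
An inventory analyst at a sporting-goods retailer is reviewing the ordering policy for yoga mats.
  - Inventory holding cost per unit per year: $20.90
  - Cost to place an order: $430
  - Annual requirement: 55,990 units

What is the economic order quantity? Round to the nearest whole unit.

Optimal lot size Q* = (2 × 55,990 × $430 / $20.9)^½ ≈ 1,517.86

1,518 units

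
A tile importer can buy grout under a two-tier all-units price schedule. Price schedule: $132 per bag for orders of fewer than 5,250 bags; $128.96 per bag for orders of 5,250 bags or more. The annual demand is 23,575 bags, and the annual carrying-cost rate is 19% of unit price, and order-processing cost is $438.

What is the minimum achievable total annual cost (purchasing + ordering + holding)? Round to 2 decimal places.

H₁ = 19%×$132 = $25.0800;  H₂ = 19%×$128.96 = $24.5024
EOQ₁ = √(2×23,575×438/25.0800) = 907.43  (< 5,250, feasible at tier 1)
EOQ₂ = √(2×23,575×438/24.5024) = 918.07  (< 5,250 → use Q = 5,250 at tier-2 price)
TC(tier 1 (EOQ₁), Q≈907.4) = $3,134,658.40
TC(tier 2, Q≈5,250.0) = $3,106,517.63
Minimum at tier 2: $3,106,517.63

$3,106,517.63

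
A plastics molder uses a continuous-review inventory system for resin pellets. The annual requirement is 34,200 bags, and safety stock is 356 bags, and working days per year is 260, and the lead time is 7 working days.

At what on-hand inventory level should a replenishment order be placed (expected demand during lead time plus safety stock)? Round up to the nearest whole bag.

Daily demand d = 34,200 / 260 = 131.538 bags/day
Demand during lead time = 131.538 × 7 = 920.77
Reorder point = 920.77 + 356 = 1,276.77 → round up

1,277 bags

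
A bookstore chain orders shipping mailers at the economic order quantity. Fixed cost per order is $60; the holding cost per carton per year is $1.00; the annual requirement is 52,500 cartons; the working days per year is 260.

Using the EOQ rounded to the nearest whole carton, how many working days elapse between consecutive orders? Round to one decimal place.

12.4 days

EOQ = √(2DS/H) = √(2 × 52,500 × 60 / 1)
    = √(6,300,000.00) ≈ 2,509.98 → Q = 2,510 cartons
Days between orders = 260 / (D/Q) = 260 / 20.916 ≈ 12.430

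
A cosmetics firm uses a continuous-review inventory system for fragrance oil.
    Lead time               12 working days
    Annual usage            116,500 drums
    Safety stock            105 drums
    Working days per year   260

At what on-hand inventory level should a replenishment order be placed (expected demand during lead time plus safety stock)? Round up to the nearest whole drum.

Daily demand d = 116,500 / 260 = 448.077 drums/day
Demand during lead time = 448.077 × 12 = 5,376.92
Reorder point = 5,376.92 + 105 = 5,481.92 → round up

5,482 drums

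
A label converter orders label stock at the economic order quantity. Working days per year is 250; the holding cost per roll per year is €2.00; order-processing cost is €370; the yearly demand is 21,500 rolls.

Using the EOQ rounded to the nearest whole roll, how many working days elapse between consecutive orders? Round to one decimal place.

32.8 days

2DS/H = 2·21,500·370/2 = 7,955,000.00
EOQ = √7,955,000.00 ≈ 2,820.46 → Q = 2,820 rolls
Days between orders = 250 / (D/Q) = 250 / 7.624 ≈ 32.791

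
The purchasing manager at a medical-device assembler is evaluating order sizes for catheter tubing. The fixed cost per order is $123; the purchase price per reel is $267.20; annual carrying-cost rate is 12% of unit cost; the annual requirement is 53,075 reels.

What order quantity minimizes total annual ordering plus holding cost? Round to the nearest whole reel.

638 reels

H = i·C = 0.12 × $267.2 = $32.0640 per reel-year
EOQ = √(2DS/H) = √(2 × 53,075 × 123 / 32.064)
    = √(407,199.66) ≈ 638.12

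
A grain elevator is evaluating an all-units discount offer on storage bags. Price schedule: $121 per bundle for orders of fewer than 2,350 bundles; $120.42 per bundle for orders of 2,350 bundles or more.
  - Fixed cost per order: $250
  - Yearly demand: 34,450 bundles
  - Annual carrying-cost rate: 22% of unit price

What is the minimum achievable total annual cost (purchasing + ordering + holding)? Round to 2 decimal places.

H₁ = 22%×$121 = $26.6200;  H₂ = 22%×$120.42 = $26.4924
EOQ₁ = √(2×34,450×250/26.6200) = 804.41  (< 2,350, feasible at tier 1)
EOQ₂ = √(2×34,450×250/26.4924) = 806.34  (< 2,350 → use Q = 2,350 at tier-2 price)
TC(tier 1 (EOQ₁), Q≈804.4) = $4,189,863.30
TC(tier 2, Q≈2,350.0) = $4,183,262.46
Minimum at tier 2: $4,183,262.46

$4,183,262.46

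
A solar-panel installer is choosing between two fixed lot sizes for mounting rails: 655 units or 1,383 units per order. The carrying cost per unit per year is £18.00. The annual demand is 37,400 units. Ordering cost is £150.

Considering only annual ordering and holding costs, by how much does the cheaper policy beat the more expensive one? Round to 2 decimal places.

Annual cost at Q: ordering D·S/Q plus holding Q·H/2.
TC(655) = (37,400/655)×150 + (655/2)×18 = £14,459.89
TC(1,383) = (37,400/1,383)×150 + (1,383/2)×18 = £16,503.40
Lots of 655 are cheaper by £2,043.51.

£2,043.51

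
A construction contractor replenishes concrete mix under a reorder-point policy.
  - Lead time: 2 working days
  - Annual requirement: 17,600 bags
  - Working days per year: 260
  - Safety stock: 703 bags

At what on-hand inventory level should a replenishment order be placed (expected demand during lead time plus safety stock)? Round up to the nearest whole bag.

839 bags

Daily demand d = 17,600 / 260 = 67.692 bags/day
Demand during lead time = 67.692 × 2 = 135.38
Reorder point = 135.38 + 703 = 838.38 → round up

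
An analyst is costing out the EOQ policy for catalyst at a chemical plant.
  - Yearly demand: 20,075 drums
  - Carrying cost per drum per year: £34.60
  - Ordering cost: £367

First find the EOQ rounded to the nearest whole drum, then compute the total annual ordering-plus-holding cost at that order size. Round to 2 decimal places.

EOQ = √(2DS/H) = √(2 × 20,075 × 367 / 34.6)
    = √(425,868.50) ≈ 652.59 → Q = 653 drums
Orders/yr = 20,075/653 = 30.743; ordering cost = 30.743 × £367 = £11,282.58
Average inventory = 653/2 = 326.5; holding cost = 326.5 × £34.6 = £11,296.90
Total = £11,282.58 + £11,296.90 = £22,579.48

£22,579.48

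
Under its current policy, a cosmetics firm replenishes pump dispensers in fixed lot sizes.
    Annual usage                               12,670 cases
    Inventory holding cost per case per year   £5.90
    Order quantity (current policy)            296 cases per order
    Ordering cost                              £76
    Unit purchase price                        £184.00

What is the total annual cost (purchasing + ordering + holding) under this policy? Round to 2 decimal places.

Annual ordering cost = (D/Q)·S = (12,670/296) × 76 = £3,253.11
Annual holding cost  = (Q/2)·H = (296/2) × 5.9 = £873.20
Purchase cost = D·C = 12,670 × 184 = £2,331,280.00
Total = £3,253.11 + £873.20 + £2,331,280.00 = £2,335,406.31

£2,335,406.31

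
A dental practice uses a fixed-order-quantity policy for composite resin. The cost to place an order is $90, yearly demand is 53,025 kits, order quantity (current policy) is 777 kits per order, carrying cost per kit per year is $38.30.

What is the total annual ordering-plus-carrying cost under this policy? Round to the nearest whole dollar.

$21,021

Orders/yr = 53,025/777 = 68.243; ordering cost = 68.243 × $90 = $6,141.89
Average inventory = 777/2 = 388.5; holding cost = 388.5 × $38.3 = $14,879.55
Total = $6,141.89 + $14,879.55 = $21,021.44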